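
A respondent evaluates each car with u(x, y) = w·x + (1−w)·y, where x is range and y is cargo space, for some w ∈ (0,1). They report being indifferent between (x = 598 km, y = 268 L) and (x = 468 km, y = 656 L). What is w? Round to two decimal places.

w = 0.75

Indifference: w·598 + (1−w)·268 = w·468 + (1−w)·656.
w·(598−468) = (1−w)·(656−268), i.e. w·130 = (1−w)·388.
So w/(1−w) = 388/130 = 2.9846, giving w = 388/(130+388) = 0.75.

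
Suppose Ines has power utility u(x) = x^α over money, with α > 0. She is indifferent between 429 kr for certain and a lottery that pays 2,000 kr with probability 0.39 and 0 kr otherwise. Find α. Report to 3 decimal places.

Since u(0) = 0, the lottery's EU is 0.39·2000^α.
Equating: 429^α = 0.39·2000^α, i.e. 0.2145^α = 0.39.
α = ln(0.39) / ln(429/2000) = -0.941609/-1.539446 ≈ 0.612.

α ≈ 0.612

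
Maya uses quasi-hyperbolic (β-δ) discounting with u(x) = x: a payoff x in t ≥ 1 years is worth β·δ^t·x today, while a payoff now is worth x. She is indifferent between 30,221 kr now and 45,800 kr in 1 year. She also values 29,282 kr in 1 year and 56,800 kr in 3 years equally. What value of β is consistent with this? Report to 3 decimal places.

β ≈ 0.919

Both payoffs in the second observation are in the future, so β drops out: δ^1·29282 = δ^3·56800 ⇒ δ^2 = 29282/56800 = 0.51553, so δ = 0.71800.
The first indifference: 30221 = β·δ·45800, so β = 30221/(δ·45800) = 30221/(0.71800·45800) ≈ 0.919.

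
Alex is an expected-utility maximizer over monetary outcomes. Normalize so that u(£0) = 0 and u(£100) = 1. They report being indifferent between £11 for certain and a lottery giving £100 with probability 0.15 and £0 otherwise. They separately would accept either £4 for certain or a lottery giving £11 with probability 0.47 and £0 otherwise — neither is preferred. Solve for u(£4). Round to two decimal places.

0.07

First, u(£11) = 0.15·u(£100) + 0.85·u(£0) = 0.15.
The second indifference gives u(£4) = 0.47·u(£11) + 0.53·u(£0) = 0.47·0.15 + 0.53·0.00 = 0.0705.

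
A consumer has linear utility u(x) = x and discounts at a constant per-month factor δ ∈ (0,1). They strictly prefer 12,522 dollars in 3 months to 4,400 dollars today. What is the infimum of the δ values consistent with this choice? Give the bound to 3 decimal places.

δ > 0.706

Comparing present values: 4400 < δ^3·12522.
Hence δ^3 > 4400/12522 = 0.35138, and x ↦ x^(1/3) is increasing on (0,∞).
δ > 0.35138^(1/3) = 0.706.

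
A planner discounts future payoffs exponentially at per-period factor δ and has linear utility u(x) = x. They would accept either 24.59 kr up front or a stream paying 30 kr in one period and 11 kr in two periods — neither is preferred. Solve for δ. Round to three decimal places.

δ ≈ 0.660

Equating present values: 24.59 = 30δ + 11δ².
So 11δ² + 30δ − 24.59 = 0.
The positive root is δ = [−30 + √(30² + 4·11·24.59)] / (2·11) = (−30 + 44.519)/22 ≈ 0.660.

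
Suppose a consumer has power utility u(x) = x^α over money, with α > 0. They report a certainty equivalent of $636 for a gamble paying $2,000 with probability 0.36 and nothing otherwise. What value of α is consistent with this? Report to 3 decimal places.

α ≈ 0.892

The lottery's expected utility is 0.36·u(2000) + 0.64·u(0) = 0.36·2000^α (since u(0) = 0 for α > 0).
Indifference: 636^α = 0.36·2000^α, so (636/2000)^α = 0.36.
Taking logs: α·ln(636/2000) = ln(0.36), so α = -1.021651 / -1.145704 ≈ 0.892.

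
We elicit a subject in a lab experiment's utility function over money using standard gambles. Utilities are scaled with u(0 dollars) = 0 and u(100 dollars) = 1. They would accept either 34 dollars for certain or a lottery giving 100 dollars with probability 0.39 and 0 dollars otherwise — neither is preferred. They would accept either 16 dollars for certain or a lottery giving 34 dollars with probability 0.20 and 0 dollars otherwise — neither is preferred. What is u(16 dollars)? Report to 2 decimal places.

0.08

First, u(34 dollars) = 0.39·u(100 dollars) + 0.61·u(0 dollars) = 0.39.
Chaining: u(16 dollars) = 0.20·0.39 + 0.80·0.00 = 0.0780.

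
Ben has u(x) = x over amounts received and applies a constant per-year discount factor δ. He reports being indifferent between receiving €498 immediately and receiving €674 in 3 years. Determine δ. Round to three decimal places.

Equating discounted utilities: u(498) = δ^3·u(674) ⇒ δ^3 = u(498)/u(674).
With u(x) = x: δ^3 = 498/674 = 0.73887.
Hence δ = (0.73887)^(1/3) = 0.90404.

δ ≈ 0.904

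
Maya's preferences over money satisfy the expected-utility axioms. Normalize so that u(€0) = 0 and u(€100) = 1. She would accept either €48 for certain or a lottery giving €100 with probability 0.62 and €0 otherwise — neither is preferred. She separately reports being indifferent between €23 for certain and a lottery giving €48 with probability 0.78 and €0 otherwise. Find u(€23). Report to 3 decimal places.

First, u(€48) = 0.62·u(€100) + 0.38·u(€0) = 0.62.
Then u(€23) = 0.78·u(€48) + 0.22·u(€0) = 0.78·0.62 + 0.22·0.00 = 0.4836.

0.484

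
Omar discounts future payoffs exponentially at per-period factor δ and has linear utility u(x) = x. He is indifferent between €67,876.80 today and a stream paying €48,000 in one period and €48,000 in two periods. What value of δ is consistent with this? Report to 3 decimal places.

δ ≈ 0.790

Equating present values: 67876.80 = 48000δ + 48000δ².
That is, 48000δ² + 48000δ − 67876.80 = 0, a quadratic in δ.
The positive root is δ = [−48000 + √(48000² + 4·48000·67876.80)] / (2·48000) = (−48000 + 123840.000)/96000 ≈ 0.790.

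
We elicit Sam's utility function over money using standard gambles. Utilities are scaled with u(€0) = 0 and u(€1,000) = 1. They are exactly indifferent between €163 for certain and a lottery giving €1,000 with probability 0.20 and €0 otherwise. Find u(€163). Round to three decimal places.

0.200

u(€163) equals the lottery's expected utility: 0.20·1 + 0.80·0 = 0.20.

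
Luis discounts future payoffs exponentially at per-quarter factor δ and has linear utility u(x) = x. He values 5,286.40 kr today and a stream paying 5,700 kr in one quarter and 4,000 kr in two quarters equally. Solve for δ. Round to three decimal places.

δ ≈ 0.640

Equating present values: 5286.40 = 5700δ + 4000δ².
So 4000δ² + 5700δ − 5286.40 = 0.
The positive root is δ = [−5700 + √(5700² + 4·4000·5286.40)] / (2·4000) = (−5700 + 10820.000)/8000 ≈ 0.640.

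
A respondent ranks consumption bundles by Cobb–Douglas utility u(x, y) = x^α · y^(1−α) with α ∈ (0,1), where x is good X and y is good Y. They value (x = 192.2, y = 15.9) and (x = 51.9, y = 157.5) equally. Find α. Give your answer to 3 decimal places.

Set the two utilities equal: 192.2^α·15.9^(1−α) = 51.9^α·157.5^(1−α).
Taking logs: α·ln 192.2 + (1−α)·ln 15.9 = α·ln 51.9 + (1−α)·ln 157.5, i.e. α·1.309218 = (1−α)·2.293106.
With A = 1.309218 and B = 2.293106: α·A = (1−α)·B, so α = B/(A+B) = 2.293106/3.602324 ≈ 0.637.

α ≈ 0.637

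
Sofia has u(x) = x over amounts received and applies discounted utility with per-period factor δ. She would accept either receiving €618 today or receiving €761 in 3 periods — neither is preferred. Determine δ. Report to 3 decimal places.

δ ≈ 0.933

The payoff in 3 periods is discounted by δ^3, so u(618) = δ^3·u(761) and δ^3 = u(618)/u(761).
With u(x) = x: δ^3 = 618/761 = 0.81209.
Taking the cube root: δ = 0.81209^(1/3) ≈ 0.933.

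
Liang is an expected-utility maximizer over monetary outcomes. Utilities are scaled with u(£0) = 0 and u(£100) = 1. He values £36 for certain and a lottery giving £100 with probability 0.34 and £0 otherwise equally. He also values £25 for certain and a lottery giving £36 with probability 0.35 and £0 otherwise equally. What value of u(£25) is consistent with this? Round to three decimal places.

0.119

The first gamble pins u(£36): it must equal 0.34·1 + 0.66·0 = 0.34.
The second indifference gives u(£25) = 0.35·u(£36) + 0.65·u(£0) = 0.35·0.34 + 0.65·0.00 = 0.1190.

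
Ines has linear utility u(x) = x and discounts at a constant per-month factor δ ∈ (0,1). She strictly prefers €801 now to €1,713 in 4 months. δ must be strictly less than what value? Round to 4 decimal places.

Under u(x) = x this choice says 801 > δ^4·1713.
So δ^4 < 801/1713 = 0.46760; taking the 4th root of both positive sides preserves the inequality.
δ < 0.46760^(1/4) = 0.8269.

δ < 0.8269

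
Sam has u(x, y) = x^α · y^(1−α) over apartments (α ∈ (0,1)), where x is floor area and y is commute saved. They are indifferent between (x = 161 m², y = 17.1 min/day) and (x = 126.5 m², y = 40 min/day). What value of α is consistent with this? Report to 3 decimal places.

Indifference: 161^α · 17.1^(1−α) = 126.5^α · 40^(1−α).
(161/126.5)^α = (40/17.1)^(1−α); take logs: α·ln(161/126.5) = (1−α)·ln(40/17.1), i.e. α·0.241162 = (1−α)·0.849801.
So α/(1−α) = (0.849801)/(0.241162) = 3.523777, and α = 3.523777/4.523777 ≈ 0.779.

α ≈ 0.779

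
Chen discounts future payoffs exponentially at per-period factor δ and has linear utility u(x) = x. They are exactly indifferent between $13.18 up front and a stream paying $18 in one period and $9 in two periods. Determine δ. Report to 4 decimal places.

δ ≈ 0.5699

The stream is worth 18δ + 9δ² today, so 18δ + 9δ² = 13.18.
That is, 9δ² + 18δ − 13.18 = 0, a quadratic in δ.
δ = (−18 + √(18² + 4·9·13.18)) / (2·9) = (−18 + √798.48) / 18 ≈ 0.5699.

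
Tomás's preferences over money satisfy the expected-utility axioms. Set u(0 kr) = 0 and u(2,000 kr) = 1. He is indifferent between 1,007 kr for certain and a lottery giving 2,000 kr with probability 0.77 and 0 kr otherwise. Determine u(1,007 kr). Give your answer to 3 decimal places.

0.770

u(1,007 kr) equals the lottery's expected utility: 0.77·1 + 0.23·0 = 0.77.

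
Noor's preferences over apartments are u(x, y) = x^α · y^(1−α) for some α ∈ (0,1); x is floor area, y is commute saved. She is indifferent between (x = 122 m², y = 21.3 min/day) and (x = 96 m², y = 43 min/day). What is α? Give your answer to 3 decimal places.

The Cobb–Douglas utilities coincide, so 122^α·21.3^(1−α) = 96^α·43^(1−α).
(122/96)^α = (43/21.3)^(1−α); take logs: α·ln(122/96) = (1−α)·ln(43/21.3), i.e. α·0.239673 = (1−α)·0.702493.
So α/(1−α) = (0.702493)/(0.239673) = 2.931048, and α = 2.931048/3.931048 ≈ 0.746.

α ≈ 0.746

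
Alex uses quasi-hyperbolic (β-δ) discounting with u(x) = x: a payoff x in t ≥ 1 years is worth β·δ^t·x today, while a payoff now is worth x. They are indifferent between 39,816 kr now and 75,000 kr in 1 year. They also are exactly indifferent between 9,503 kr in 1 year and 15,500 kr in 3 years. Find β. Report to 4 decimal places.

Both payoffs in the second observation are in the future, so β drops out: δ^1·9503 = δ^3·15500 ⇒ δ^2 = 9503/15500 = 0.61310, so δ = 0.78300.
Now use the now-vs-future pair: 39816 = β·δ·75000 gives β = 39816/(0.78300·75000) ≈ 0.6780.

β ≈ 0.6780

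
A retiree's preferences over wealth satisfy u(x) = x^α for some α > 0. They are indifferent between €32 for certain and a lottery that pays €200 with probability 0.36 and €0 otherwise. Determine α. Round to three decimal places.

α ≈ 0.557

The lottery's expected utility is 0.36·u(200) + 0.64·u(0) = 0.36·200^α (since u(0) = 0 for α > 0).
Setting u(32) equal to that: 32^α = 0.36·200^α ⇒ (32/200)^α = 0.36.
Take logs: α = ln 0.36 / ln(32/200) ≈ 0.55749.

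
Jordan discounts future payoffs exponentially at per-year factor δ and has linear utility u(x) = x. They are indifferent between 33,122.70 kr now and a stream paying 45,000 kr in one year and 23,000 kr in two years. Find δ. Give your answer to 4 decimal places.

Equating present values: 33122.70 = 45000δ + 23000δ².
So 23000δ² + 45000δ − 33122.70 = 0.
δ = (−45000 + √(45000² + 4·23000·33122.70)) / (2·23000) = (−45000 + √5072288400.00) / 46000 ≈ 0.5700.

δ ≈ 0.5700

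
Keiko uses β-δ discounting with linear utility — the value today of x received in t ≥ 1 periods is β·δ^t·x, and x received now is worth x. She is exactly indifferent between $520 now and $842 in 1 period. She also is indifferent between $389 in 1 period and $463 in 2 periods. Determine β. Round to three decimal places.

Both payoffs in the second observation are in the future, so β drops out: δ^1·389 = δ^2·463 ⇒ δ = 389/463 = 0.84017.
The first indifference: 520 = β·δ·842, so β = 520/(δ·842) = 520/(0.84017·842) ≈ 0.735.

β ≈ 0.735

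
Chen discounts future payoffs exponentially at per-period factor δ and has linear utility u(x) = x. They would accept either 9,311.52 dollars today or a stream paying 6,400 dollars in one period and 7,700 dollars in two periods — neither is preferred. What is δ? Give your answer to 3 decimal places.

Equating present values: 9311.52 = 6400δ + 7700δ².
That is, 7700δ² + 6400δ − 9311.52 = 0, a quadratic in δ.
δ = (−6400 + √(6400² + 4·7700·9311.52)) / (2·7700) = (−6400 + √327754816.00) / 15400 ≈ 0.760.

δ ≈ 0.760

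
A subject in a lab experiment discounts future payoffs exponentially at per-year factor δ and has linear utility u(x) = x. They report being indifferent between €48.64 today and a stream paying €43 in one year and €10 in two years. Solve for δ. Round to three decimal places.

The stream is worth 43δ + 10δ² today, so 43δ + 10δ² = 48.64.
That is, 10δ² + 43δ − 48.64 = 0, a quadratic in δ.
The positive root is δ = [−43 + √(43² + 4·10·48.64)] / (2·10) = (−43 + 61.600)/20 ≈ 0.930.

δ ≈ 0.930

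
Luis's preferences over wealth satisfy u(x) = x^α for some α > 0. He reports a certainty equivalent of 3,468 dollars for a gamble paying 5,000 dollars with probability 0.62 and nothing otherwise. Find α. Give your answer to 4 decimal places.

The lottery's expected utility is 0.62·u(5000) + 0.38·u(0) = 0.62·5000^α (since u(0) = 0 for α > 0).
Setting u(3468) equal to that: 3468^α = 0.62·5000^α ⇒ (3468/5000)^α = 0.62.
α = ln(0.62) / ln(3468/5000) = -0.4780358/-0.3658599 ≈ 1.3066.

α ≈ 1.3066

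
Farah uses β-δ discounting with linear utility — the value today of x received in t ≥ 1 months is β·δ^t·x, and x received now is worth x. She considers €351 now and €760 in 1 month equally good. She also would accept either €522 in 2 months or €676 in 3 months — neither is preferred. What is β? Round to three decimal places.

Both payoffs in the second observation are in the future, so β drops out: δ^2·522 = δ^3·676 ⇒ δ = 522/676 = 0.77219.
The first indifference: 351 = β·δ·760, so β = 351/(δ·760) = 351/(0.77219·760) ≈ 0.598.

β ≈ 0.598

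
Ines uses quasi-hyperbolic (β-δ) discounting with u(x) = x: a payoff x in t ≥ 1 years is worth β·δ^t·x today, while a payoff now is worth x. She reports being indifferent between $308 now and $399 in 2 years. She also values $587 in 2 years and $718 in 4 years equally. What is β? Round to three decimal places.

β ≈ 0.944

From the later pair, β·δ^2·587 = β·δ^4·718; dividing through, δ^2 = 587/718 = 0.81755, so δ = 0.90418.
The first indifference: 308 = β·δ^2·399, so β = 308/(δ^2·399) = 308/(0.81755·399) ≈ 0.944.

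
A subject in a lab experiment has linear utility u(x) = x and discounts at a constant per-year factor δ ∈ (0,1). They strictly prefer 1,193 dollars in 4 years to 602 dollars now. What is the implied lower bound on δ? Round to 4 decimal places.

δ > 0.8428

Comparing present values: 602 < δ^4·1193.
So δ^4 > 602/1193 = 0.50461; taking the 4th root of both positive sides preserves the inequality.
δ > (602/1193)^(1/4) ≈ 0.8428.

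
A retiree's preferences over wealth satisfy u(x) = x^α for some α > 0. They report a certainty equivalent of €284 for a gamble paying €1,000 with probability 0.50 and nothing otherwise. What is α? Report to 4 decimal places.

α ≈ 0.5506

Since u(0) = 0, the lottery's EU is 0.50·1000^α.
Setting u(284) equal to that: 284^α = 0.50·1000^α ⇒ (284/1000)^α = 0.50.
Take logs: α = ln 0.50 / ln(284/1000) ≈ 0.550650.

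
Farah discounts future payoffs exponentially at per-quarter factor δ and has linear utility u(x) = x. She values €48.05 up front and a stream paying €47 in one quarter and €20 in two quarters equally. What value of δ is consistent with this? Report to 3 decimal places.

The stream is worth 47δ + 20δ² today, so 47δ + 20δ² = 48.05.
Rearranged: 20δ² + 47δ − 48.05 = 0.
By the quadratic formula (taking the positive root), δ = (−47 + √6053.00) / 40 ≈ 0.770.

δ ≈ 0.770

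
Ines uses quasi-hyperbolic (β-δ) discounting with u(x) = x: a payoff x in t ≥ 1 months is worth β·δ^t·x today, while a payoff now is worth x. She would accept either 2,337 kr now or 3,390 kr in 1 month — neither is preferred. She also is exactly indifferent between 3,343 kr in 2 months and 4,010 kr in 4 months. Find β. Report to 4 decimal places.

β ≈ 0.7550

The second indifference involves only future payoffs, so β cancels: β·δ^2·3343 = β·δ^4·4010, giving δ^2 = 3343/4010 = 0.83367, so δ = 0.91305.
Substituting δ into 2337 = β·δ·3390: β = 2337/(3095.250) ≈ 0.7550.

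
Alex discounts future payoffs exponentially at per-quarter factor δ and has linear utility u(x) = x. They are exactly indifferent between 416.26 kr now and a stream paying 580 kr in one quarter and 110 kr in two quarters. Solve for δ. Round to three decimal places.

δ ≈ 0.640

Present value of the stream is 580·δ + 110·δ². Indifference gives 580δ + 110δ² = 416.26.
So 110δ² + 580δ − 416.26 = 0.
δ = (−580 + √(580² + 4·110·416.26)) / (2·110) = (−580 + √519554.40) / 220 ≈ 0.640.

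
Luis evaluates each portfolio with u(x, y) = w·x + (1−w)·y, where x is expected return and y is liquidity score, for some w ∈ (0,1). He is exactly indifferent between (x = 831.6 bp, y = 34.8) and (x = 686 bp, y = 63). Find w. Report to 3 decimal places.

w = 0.162

u(831.6,34.8) = u(686,63) means w·831.6 + (1−w)·34.8 = w·686 + (1−w)·63.
Collecting terms: w·145.6 = (1−w)·28.2.
Hence w = 28.2/(145.6+28.2) = 28.2/173.8 = 0.162.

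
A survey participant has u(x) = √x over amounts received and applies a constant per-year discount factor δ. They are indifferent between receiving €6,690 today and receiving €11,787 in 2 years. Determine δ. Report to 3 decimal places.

Equating discounted utilities: u(6690) = δ^2·u(11787) ⇒ δ^2 = u(6690)/u(11787).
With u(x) = √x: δ^2 = √6690/√11787 = √(6690/11787) = 0.75338.
Taking the square root: δ = 0.75338^(1/2) ≈ 0.868.

δ ≈ 0.868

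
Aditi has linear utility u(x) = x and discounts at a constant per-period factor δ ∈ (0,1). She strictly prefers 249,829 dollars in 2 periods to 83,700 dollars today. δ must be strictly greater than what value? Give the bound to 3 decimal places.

Comparing present values: 83700 < δ^2·249829.
Dividing by 249829: δ^2 > 0.33503. Both sides are positive, so the square root keeps the direction.
δ > (83700/249829)^(1/2) ≈ 0.579.

δ > 0.579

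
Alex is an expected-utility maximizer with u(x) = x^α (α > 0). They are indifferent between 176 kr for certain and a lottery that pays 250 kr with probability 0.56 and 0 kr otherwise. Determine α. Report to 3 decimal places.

EU(lottery) = 0.56·250^α + 0.44·0 = 0.56·250^α.
Setting u(176) equal to that: 176^α = 0.56·250^α ⇒ (176/250)^α = 0.56.
Taking logs: α·ln(176/250) = ln(0.56), so α = -0.579818 / -0.350977 ≈ 1.652.

α ≈ 1.652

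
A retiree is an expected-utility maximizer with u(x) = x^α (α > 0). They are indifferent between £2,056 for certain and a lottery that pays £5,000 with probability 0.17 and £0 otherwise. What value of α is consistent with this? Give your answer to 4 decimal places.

α ≈ 1.9939

The lottery's expected utility is 0.17·u(5000) + 0.83·u(0) = 0.17·5000^α (since u(0) = 0 for α > 0).
Indifference: 2056^α = 0.17·5000^α, so (2056/5000)^α = 0.17.
Taking logs: α·ln(2056/5000) = ln(0.17), so α = -1.7719568 / -0.8886756 ≈ 1.9939.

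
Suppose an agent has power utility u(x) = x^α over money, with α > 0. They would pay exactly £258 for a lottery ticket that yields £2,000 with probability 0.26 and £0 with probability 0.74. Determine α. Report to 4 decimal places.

The lottery's expected utility is 0.26·u(2000) + 0.74·u(0) = 0.26·2000^α (since u(0) = 0 for α > 0).
Equating: 258^α = 0.26·2000^α, i.e. 0.1290^α = 0.26.
Take logs: α = ln 0.26 / ln(258/2000) ≈ 0.657769.

α ≈ 0.6578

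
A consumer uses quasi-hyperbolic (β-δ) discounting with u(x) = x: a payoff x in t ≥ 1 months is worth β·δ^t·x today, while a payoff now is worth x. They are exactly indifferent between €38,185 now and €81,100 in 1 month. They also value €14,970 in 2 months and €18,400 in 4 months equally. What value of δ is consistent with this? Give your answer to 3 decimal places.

The second indifference involves only future payoffs, so β cancels: β·δ^2·14970 = β·δ^4·18400, giving δ^2 = 14970/18400 = 0.81359, so δ = 0.90199.

δ ≈ 0.902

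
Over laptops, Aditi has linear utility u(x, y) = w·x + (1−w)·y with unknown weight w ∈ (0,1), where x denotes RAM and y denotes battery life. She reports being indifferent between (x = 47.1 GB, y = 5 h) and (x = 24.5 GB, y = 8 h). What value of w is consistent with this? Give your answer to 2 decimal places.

w = 0.12

Indifference: w·47.1 + (1−w)·5 = w·24.5 + (1−w)·8.
w·(47.1−24.5) = (1−w)·(8−5), i.e. w·22.6 = (1−w)·3.
The marginal rate of substitution is 3/22.6, so w = 3/(22.6+3) = 0.12.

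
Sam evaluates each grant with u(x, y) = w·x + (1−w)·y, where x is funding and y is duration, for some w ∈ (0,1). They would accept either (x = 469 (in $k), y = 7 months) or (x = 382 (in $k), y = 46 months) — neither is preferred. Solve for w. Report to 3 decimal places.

u(469,7) = u(382,46) means w·469 + (1−w)·7 = w·382 + (1−w)·46.
Collecting terms: w·87 = (1−w)·39.
Hence w = 39/(87+39) = 39/126 = 0.310.

w = 0.310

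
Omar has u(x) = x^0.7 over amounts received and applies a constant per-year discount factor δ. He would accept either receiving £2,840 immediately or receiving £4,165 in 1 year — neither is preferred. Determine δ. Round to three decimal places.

δ ≈ 0.765

The payoff in 1 year is discounted by δ, so u(2840) = δ·u(4165) and δ = u(2840)/u(4165).
Since u(x) = x^0.7, δ = (2840/4165)^0.7 = 0.68187^0.7 = 0.76488.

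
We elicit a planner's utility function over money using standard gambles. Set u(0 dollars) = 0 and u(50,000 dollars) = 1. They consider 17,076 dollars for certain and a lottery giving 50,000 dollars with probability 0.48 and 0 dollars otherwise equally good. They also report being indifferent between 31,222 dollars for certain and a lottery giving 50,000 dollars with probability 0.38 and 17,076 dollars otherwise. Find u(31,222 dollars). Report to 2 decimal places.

First, u(17,076 dollars) = 0.48·u(50,000 dollars) + 0.52·u(0 dollars) = 0.48.
Then u(31,222 dollars) = 0.38·u(50,000 dollars) + 0.62·u(17,076 dollars) = 0.38·1.00 + 0.62·0.48 = 0.6776.

0.68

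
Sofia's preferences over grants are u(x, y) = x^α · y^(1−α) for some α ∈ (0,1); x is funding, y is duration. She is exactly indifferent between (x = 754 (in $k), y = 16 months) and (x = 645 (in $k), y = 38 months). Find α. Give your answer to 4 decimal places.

Indifference: 754^α · 16^(1−α) = 645^α · 38^(1−α).
Taking logs: α·ln 754 + (1−α)·ln 16 = α·ln 645 + (1−α)·ln 38, i.e. α·0.1561421 = (1−α)·0.8649974.
Thus α·(1.0211395) = 0.8649974, so α = 0.8649974/1.0211395 ≈ 0.8471.

α ≈ 0.8471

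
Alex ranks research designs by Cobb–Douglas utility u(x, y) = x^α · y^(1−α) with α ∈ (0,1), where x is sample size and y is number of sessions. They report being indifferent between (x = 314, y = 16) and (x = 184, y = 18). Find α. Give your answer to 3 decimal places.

The Cobb–Douglas utilities coincide, so 314^α·16^(1−α) = 184^α·18^(1−α).
Rearrange to (314/184)^α = (18/16)^(1−α) and take logs: α·0.534457 = (1−α)·0.117783.
With A = 0.534457 and B = 0.117783: α·A = (1−α)·B, so α = B/(A+B) = 0.117783/0.652240 ≈ 0.181.

α ≈ 0.181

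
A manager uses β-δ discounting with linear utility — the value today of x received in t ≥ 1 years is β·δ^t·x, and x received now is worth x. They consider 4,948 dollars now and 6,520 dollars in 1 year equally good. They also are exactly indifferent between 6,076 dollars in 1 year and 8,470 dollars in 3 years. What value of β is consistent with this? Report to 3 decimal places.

Both payoffs in the second observation are in the future, so β drops out: δ^1·6076 = δ^3·8470 ⇒ δ^2 = 6076/8470 = 0.71736, so δ = 0.84697.
Substituting δ into 4948 = β·δ·6520: β = 4948/(5522.234) ≈ 0.896.

β ≈ 0.896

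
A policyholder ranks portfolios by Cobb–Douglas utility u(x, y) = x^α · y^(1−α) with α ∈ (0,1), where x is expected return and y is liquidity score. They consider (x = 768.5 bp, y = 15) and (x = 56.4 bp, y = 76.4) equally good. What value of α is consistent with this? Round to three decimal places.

α ≈ 0.384

Indifference: 768.5^α · 15^(1−α) = 56.4^α · 76.4^(1−α).
Taking logs: α·ln 768.5 + (1−α)·ln 15 = α·ln 56.4 + (1−α)·ln 76.4, i.e. α·2.611971 = (1−α)·1.627932.
Thus α·(4.239903) = 1.627932, so α = 1.627932/4.239903 ≈ 0.384.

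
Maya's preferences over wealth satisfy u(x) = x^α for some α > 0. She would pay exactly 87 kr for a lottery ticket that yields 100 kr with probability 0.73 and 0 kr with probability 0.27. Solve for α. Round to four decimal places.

α ≈ 2.2598

The lottery's expected utility is 0.73·u(100) + 0.27·u(0) = 0.73·100^α (since u(0) = 0 for α > 0).
Setting u(87) equal to that: 87^α = 0.73·100^α ⇒ (87/100)^α = 0.73.
Take logs: α = ln 0.73 / ln(87/100) ≈ 2.259845.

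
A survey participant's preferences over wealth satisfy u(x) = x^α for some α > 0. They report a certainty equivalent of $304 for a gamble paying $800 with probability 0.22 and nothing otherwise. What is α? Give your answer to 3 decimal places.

α ≈ 1.565

The lottery's expected utility is 0.22·u(800) + 0.78·u(0) = 0.22·800^α (since u(0) = 0 for α > 0).
Setting u(304) equal to that: 304^α = 0.22·800^α ⇒ (304/800)^α = 0.22.
Take logs: α = ln 0.22 / ln(304/800) ≈ 1.56485.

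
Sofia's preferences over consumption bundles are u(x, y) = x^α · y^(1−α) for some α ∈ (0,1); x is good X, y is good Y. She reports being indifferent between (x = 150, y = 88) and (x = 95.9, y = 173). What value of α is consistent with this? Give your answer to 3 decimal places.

α ≈ 0.602

The Cobb–Douglas utilities coincide, so 150^α·88^(1−α) = 95.9^α·173^(1−α).
Taking logs: α·ln 150 + (1−α)·ln 88 = α·ln 95.9 + (1−α)·ln 173, i.e. α·0.447329 = (1−α)·0.675955.
With A = 0.447329 and B = 0.675955: α·A = (1−α)·B, so α = B/(A+B) = 0.675955/1.123284 ≈ 0.602.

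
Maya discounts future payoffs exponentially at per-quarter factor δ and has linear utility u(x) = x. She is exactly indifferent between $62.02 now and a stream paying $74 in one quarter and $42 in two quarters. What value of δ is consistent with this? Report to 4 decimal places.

δ ≈ 0.6200

Equating present values: 62.02 = 74δ + 42δ².
So 42δ² + 74δ − 62.02 = 0.
By the quadratic formula (taking the positive root), δ = (−74 + √15895.36) / 84 ≈ 0.6200.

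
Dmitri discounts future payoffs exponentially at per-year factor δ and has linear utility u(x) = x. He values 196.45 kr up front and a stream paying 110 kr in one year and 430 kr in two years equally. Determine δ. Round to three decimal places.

δ ≈ 0.560

The stream is worth 110δ + 430δ² today, so 110δ + 430δ² = 196.45.
Rearranged: 430δ² + 110δ − 196.45 = 0.
δ = (−110 + √(110² + 4·430·196.45)) / (2·430) = (−110 + √349994.00) / 860 ≈ 0.560.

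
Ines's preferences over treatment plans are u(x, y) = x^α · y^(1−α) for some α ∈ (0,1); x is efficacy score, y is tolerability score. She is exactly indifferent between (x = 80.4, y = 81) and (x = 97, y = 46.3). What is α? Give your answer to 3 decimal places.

Indifference: 80.4^α · 81^(1−α) = 97^α · 46.3^(1−α).
Taking logs: α·ln 80.4 + (1−α)·ln 81 = α·ln 97 + (1−α)·ln 46.3, i.e. α·-0.187697 = (1−α)·-0.559307.
With A = -0.187697 and B = -0.559307: α·A = (1−α)·B, so α = B/(A+B) = -0.559307/-0.747004 ≈ 0.749.

α ≈ 0.749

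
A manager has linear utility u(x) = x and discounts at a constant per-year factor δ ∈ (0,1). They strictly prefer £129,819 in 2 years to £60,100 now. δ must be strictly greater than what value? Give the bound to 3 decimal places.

Comparing present values: 60100 < δ^2·129819.
Hence δ^2 > 60100/129819 = 0.46295, and x ↦ x^(1/2) is increasing on (0,∞).
δ > 0.46295^(1/2) = 0.680.

δ > 0.680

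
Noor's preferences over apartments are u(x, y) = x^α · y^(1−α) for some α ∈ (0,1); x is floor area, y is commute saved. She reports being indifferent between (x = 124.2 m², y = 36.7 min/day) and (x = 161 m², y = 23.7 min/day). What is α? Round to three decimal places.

Set the two utilities equal: 124.2^α·36.7^(1−α) = 161^α·23.7^(1−α).
Taking logs: α·ln 124.2 + (1−α)·ln 36.7 = α·ln 161 + (1−α)·ln 23.7, i.e. α·-0.259511 = (1−α)·-0.437302.
With A = -0.259511 and B = -0.437302: α·A = (1−α)·B, so α = B/(A+B) = -0.437302/-0.696813 ≈ 0.628.

α ≈ 0.628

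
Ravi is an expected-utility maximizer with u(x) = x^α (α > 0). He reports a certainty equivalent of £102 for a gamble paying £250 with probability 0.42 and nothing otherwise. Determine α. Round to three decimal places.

α ≈ 0.968

EU(lottery) = 0.42·250^α + 0.58·0 = 0.42·250^α.
Indifference: 102^α = 0.42·250^α, so (102/250)^α = 0.42.
α = ln(0.42) / ln(102/250) = -0.867501/-0.896488 ≈ 0.968.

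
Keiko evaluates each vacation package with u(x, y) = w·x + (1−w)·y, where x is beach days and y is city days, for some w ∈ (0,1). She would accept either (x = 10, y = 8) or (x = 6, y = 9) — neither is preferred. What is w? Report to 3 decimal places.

u(10,8) = u(6,9) means w·10 + (1−w)·8 = w·6 + (1−w)·9.
Collecting terms: w·4 = (1−w)·1.
So w/(1−w) = 1/4 = 0.2500, giving w = 1/(4+1) = 0.200.

w = 0.200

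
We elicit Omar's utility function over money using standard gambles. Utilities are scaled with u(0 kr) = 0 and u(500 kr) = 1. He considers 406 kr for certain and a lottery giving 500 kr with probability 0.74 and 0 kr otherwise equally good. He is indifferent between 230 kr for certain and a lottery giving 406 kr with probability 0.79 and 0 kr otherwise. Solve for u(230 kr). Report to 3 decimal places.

First, u(406 kr) = 0.74·u(500 kr) + 0.26·u(0 kr) = 0.74.
Chaining: u(230 kr) = 0.79·0.74 + 0.21·0.00 = 0.5846.

0.585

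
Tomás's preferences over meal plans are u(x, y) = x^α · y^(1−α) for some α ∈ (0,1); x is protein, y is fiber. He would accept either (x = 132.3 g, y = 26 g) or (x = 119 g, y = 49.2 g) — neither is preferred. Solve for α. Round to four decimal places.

Indifference: 132.3^α · 26^(1−α) = 119^α · 49.2^(1−α).
Rearrange to (132.3/119)^α = (49.2/26)^(1−α) and take logs: α·0.1059486 = (1−α)·0.6377971.
With A = 0.1059486 and B = 0.6377971: α·A = (1−α)·B, so α = B/(A+B) = 0.6377971/0.7437457 ≈ 0.8575.

α ≈ 0.8575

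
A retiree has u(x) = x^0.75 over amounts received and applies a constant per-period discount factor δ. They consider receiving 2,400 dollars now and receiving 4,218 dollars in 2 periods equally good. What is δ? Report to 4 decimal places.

δ ≈ 0.8094

Indifference means u(2400) = δ^2 · u(4218), so δ^2 = u(2400)/u(4218).
Since u(x) = x^0.75, δ^2 = (2400/4218)^0.75 = 0.56899^0.75 = 0.65513.
So δ = 0.65513^(1/2) ≈ 0.8094.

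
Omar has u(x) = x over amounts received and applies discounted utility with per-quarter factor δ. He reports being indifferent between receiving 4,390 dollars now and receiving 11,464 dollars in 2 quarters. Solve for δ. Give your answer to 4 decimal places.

Indifference means u(4390) = δ^2 · u(11464), so δ^2 = u(4390)/u(11464).
With u(x) = x: δ^2 = 4390/11464 = 0.38294.
So δ = 0.38294^(1/2) ≈ 0.6188.

δ ≈ 0.6188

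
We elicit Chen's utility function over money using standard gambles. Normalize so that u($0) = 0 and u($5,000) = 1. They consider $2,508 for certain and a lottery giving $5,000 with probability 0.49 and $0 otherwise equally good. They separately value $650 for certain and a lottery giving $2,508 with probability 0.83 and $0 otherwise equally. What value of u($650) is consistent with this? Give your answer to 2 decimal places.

The first gamble pins u($2,508): it must equal 0.49·1 + 0.51·0 = 0.49.
The second indifference gives u($650) = 0.83·u($2,508) + 0.17·u($0) = 0.83·0.49 + 0.17·0.00 = 0.4067.

0.41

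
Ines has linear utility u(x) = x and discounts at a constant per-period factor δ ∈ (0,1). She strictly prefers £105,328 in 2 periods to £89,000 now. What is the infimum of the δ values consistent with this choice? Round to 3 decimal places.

Under u(x) = x this choice says 89000 < δ^2·105328.
Hence δ^2 > 89000/105328 = 0.84498, and x ↦ x^(1/2) is increasing on (0,∞).
δ > 0.84498^(1/2) = 0.919.

δ > 0.919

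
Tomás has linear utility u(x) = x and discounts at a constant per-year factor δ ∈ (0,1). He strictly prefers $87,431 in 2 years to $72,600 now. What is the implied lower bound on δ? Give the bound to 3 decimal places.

δ > 0.911

Comparing present values: 72600 < δ^2·87431.
Dividing by 87431: δ^2 > 0.83037. Both sides are positive, so the square root keeps the direction.
δ > (72600/87431)^(1/2) ≈ 0.911.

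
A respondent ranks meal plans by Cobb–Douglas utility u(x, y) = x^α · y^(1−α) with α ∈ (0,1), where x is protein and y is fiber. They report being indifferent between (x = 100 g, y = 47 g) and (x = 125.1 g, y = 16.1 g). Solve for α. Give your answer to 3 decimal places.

α ≈ 0.827

Indifference: 100^α · 47^(1−α) = 125.1^α · 16.1^(1−α).
(100/125.1)^α = (16.1/47)^(1−α); take logs: α·ln(100/125.1) = (1−α)·ln(16.1/47), i.e. α·-0.223943 = (1−α)·-1.071328.
Thus α·(-1.295271) = -1.071328, so α = -1.071328/-1.295271 ≈ 0.827.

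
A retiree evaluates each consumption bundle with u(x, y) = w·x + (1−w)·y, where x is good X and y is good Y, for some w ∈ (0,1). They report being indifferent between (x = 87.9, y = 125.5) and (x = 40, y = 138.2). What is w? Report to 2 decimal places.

Indifference: w·87.9 + (1−w)·125.5 = w·40 + (1−w)·138.2.
w·(87.9−40) = (1−w)·(138.2−125.5), i.e. w·47.9 = (1−w)·12.7.
So w/(1−w) = 12.7/47.9 = 0.2651, giving w = 12.7/(47.9+12.7) = 0.21.

w = 0.21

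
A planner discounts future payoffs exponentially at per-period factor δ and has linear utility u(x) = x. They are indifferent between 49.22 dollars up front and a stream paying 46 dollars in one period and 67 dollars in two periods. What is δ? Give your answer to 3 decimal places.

δ ≈ 0.580

The stream is worth 46δ + 67δ² today, so 46δ + 67δ² = 49.22.
That is, 67δ² + 46δ − 49.22 = 0, a quadratic in δ.
δ = (−46 + √(46² + 4·67·49.22)) / (2·67) = (−46 + √15306.96) / 134 ≈ 0.580.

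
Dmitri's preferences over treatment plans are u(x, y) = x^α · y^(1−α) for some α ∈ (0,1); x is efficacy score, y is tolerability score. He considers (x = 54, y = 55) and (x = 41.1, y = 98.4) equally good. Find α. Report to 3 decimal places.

α ≈ 0.681

Indifference: 54^α · 55^(1−α) = 41.1^α · 98.4^(1−α).
Taking logs: α·ln 54 + (1−α)·ln 55 = α·ln 41.1 + (1−α)·ln 98.4, i.e. α·0.272976 = (1−α)·0.581708.
With A = 0.272976 and B = 0.581708: α·A = (1−α)·B, so α = B/(A+B) = 0.581708/0.854684 ≈ 0.681.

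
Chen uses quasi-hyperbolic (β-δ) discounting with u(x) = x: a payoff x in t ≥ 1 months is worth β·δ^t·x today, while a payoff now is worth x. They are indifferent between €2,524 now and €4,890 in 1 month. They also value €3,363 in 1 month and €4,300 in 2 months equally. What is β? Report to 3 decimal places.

The second indifference involves only future payoffs, so β cancels: β·δ^1·3363 = β·δ^2·4300, giving δ = 3363/4300 = 0.78209.
Now use the now-vs-future pair: 2524 = β·δ·4890 gives β = 2524/(0.78209·4890) ≈ 0.660.

β ≈ 0.660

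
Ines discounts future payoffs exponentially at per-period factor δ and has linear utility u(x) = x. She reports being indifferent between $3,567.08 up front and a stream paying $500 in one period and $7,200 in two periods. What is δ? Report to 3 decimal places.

δ ≈ 0.670

The stream is worth 500δ + 7200δ² today, so 500δ + 7200δ² = 3567.08.
So 7200δ² + 500δ − 3567.08 = 0.
The positive root is δ = [−500 + √(500² + 4·7200·3567.08)] / (2·7200) = (−500 + 10148.000)/14400 ≈ 0.670.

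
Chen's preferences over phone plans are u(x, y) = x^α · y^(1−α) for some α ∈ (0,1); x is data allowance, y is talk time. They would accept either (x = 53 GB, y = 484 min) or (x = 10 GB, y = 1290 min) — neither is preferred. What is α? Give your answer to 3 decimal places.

Indifference: 53^α · 484^(1−α) = 10^α · 1290^(1−α).
(53/10)^α = (1290/484)^(1−α); take logs: α·ln(53/10) = (1−α)·ln(1290/484), i.e. α·1.667707 = (1−α)·0.980313.
Thus α·(2.648020) = 0.980313, so α = 0.980313/2.648020 ≈ 0.370.

α ≈ 0.370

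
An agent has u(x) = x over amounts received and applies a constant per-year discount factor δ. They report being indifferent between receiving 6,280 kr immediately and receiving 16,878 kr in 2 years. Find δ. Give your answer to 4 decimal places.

δ ≈ 0.6100

Indifference means u(6280) = δ^2 · u(16878), so δ^2 = u(6280)/u(16878).
With u(x) = x: δ^2 = 6280/16878 = 0.37208.
Taking the square root: δ = 0.37208^(1/2) ≈ 0.6100.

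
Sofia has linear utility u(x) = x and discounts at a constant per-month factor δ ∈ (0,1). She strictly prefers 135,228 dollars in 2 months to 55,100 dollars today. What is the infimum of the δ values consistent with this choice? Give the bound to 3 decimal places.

δ > 0.638

The preference means 55100 < δ^2·135228.
So δ^2 > 55100/135228 = 0.40746; taking the square root of both positive sides preserves the inequality.
δ > (55100/135228)^(1/2) ≈ 0.638.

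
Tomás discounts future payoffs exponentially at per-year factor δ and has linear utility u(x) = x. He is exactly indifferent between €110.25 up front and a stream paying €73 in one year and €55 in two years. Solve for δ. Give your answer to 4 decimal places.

The stream is worth 73δ + 55δ² today, so 73δ + 55δ² = 110.25.
Rearranged: 55δ² + 73δ − 110.25 = 0.
By the quadratic formula (taking the positive root), δ = (−73 + √29584.00) / 110 ≈ 0.9000.

δ ≈ 0.9000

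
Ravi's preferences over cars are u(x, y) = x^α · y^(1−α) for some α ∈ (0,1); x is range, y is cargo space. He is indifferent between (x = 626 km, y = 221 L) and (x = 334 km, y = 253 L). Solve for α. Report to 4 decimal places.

Indifference: 626^α · 221^(1−α) = 334^α · 253^(1−α).
Rearrange to (626/334)^α = (253/221)^(1−α) and take logs: α·0.6282094 = (1−α)·0.1352268.
Thus α·(0.7634362) = 0.1352268, so α = 0.1352268/0.7634362 ≈ 0.1771.

α ≈ 0.1771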